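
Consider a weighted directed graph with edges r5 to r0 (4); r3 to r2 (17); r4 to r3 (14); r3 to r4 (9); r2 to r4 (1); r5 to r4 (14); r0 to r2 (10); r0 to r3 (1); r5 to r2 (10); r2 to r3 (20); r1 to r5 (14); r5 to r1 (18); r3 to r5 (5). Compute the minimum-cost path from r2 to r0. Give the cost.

Candidate routes:
r2 → r3 → r5 → r0: 20 + 5 + 4 = 29
r2 → r4 → r3 → r5 → r0: 1 + 14 + 5 + 4 = 24
The minimum is 24.

24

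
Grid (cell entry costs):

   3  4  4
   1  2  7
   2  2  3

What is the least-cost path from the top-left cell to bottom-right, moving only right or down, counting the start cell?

Take [0,0] → [1,0] → [1,1] → [2,1] → [2,2] for a total of 3 + 1 + 2 + 2 + 3 = 11.

11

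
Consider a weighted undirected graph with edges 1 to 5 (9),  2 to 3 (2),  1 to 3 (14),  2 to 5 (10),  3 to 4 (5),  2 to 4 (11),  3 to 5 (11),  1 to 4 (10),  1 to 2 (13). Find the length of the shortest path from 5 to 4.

16

A few of the 5→4 routes:
5 -> 2 -> 3 -> 4: 10 + 2 + 5 = 17
5 -> 2 -> 4: 10 + 11 = 21
5 -> 3 -> 4: 11 + 5 = 16
5 -> 1 -> 4: 9 + 10 = 19
The minimum is 16.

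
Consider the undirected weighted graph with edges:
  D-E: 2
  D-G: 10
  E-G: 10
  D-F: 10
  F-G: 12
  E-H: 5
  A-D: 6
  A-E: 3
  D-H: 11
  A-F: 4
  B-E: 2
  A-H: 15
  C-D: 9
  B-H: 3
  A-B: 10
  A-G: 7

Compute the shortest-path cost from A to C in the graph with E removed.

15

A few of the A→C routes:
A → B → H → D → C: 10 + 3 + 11 + 9 = 33
A → D → C: 6 + 9 = 15
A → G → D → C: 7 + 10 + 9 = 26
A → F → D → C: 4 + 10 + 9 = 23
The minimum is 15.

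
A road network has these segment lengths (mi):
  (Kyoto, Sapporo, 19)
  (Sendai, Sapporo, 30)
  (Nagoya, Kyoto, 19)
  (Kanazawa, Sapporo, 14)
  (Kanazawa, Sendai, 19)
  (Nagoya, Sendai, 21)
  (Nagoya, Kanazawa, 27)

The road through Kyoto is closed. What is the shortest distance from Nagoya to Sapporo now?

Candidate routes:
Nagoya - Kanazawa - Sapporo: 27 + 14 = 41
Nagoya - Sendai - Kanazawa - Sapporo: 21 + 19 + 14 = 54
Nagoya - Sendai - Sapporo: 21 + 30 = 51
Nagoya - Kanazawa - Sendai - Sapporo: 27 + 19 + 30 = 76
The minimum is 41 mi.

41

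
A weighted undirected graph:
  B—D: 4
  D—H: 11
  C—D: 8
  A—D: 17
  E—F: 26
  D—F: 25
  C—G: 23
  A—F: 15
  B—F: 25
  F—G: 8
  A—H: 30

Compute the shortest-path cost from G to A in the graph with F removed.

48

Routes from G to A avoiding F:
G - C - D - A: 23 + 8 + 17 = 48
G - C - D - H - A: 23 + 8 + 11 + 30 = 72
The minimum is 48.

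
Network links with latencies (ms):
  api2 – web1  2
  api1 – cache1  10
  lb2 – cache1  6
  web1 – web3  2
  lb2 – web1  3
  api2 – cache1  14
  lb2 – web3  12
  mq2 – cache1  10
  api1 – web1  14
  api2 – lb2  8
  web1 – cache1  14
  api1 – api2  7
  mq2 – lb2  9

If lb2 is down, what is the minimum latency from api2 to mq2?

24

Checking several routes:
api2→web1→cache1→mq2: 2 + 14 + 10 = 26
api2→api1→cache1→mq2: 7 + 10 + 10 = 27
api2→cache1→mq2: 14 + 10 = 24
Shortest: 24 ms.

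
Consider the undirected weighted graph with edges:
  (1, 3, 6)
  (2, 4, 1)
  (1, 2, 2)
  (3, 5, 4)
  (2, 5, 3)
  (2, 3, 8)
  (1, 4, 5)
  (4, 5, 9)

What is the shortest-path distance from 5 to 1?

Checking several routes:
5 -> 3 -> 1: 4 + 6 = 10
5 -> 2 -> 1: 3 + 2 = 5
5 -> 2 -> 4 -> 1: 3 + 1 + 5 = 9
Shortest: 5.

5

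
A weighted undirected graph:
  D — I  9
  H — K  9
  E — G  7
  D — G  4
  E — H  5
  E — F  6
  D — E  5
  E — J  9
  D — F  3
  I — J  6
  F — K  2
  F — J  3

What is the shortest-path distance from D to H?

A few of the D→H routes:
D-E-H: 5 + 5 = 10
D-F-E-H: 3 + 6 + 5 = 14
D-F-K-H: 3 + 2 + 9 = 14
The minimum is 10.

10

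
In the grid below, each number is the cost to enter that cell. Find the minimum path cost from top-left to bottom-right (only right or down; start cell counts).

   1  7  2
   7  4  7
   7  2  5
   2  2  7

Cheapest: (0,0) → (0,1) → (1,1) → (2,1) → (3,1) → (3,2)
  1 + 7 + 4 + 2 + 2 + 7 = 23
For comparison, the top-then-right route costs 29.

23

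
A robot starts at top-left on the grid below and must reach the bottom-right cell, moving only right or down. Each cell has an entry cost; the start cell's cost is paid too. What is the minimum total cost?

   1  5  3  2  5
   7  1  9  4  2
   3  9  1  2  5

22

Cheapest: [0,0] [0,1] [0,2] [0,3] [1,3] [1,4] [2,4]
  1 + 5 + 3 + 2 + 4 + 2 + 5 = 22
(Top row then right column would cost 23.)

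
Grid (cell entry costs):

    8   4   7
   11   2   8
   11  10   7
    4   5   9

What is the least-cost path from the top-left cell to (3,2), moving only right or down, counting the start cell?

Best path: r0c0 r0c1 r1c1 r1c2 r2c2 r3c2
Cost: 8 + 4 + 2 + 8 + 7 + 9 = 38
For comparison, the top-then-right route costs 43.

38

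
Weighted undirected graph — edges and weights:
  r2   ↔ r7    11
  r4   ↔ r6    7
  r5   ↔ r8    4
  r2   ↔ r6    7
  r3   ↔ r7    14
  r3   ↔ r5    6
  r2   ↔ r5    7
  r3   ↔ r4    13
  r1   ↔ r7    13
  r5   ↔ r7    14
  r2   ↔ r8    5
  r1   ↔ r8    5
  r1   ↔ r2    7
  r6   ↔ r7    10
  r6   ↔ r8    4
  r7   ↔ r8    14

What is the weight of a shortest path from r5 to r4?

15

Checking several routes:
r5-r3-r4: 6 + 13 = 19
r5-r8-r6-r4: 4 + 4 + 7 = 15
r5-r8-r2-r6-r4: 4 + 5 + 7 + 7 = 23
r5-r2-r1-r8-r6-r4: 7 + 7 + 5 + 4 + 7 = 30
r5-r2-r6-r4: 7 + 7 + 7 = 21
r5-r2-r8-r6-r4: 7 + 5 + 4 + 7 = 23
The minimum is 15.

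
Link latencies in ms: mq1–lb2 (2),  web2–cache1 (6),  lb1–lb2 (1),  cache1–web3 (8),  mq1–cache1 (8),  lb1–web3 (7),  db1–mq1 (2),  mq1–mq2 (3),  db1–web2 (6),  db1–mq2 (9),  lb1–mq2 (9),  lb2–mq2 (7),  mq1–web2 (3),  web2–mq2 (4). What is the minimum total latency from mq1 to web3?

Comparing a few candidate routes:
mq1 → lb2 → lb1 → web3: 2 + 1 + 7 = 10
mq1 → mq2 → lb1 → web3: 3 + 9 + 7 = 19
mq1 → mq2 → lb2 → lb1 → web3: 3 + 7 + 1 + 7 = 18
mq1 → cache1 → web3: 8 + 8 = 16
mq1 → web2 → cache1 → web3: 3 + 6 + 8 = 17
Shortest: 10 ms.

10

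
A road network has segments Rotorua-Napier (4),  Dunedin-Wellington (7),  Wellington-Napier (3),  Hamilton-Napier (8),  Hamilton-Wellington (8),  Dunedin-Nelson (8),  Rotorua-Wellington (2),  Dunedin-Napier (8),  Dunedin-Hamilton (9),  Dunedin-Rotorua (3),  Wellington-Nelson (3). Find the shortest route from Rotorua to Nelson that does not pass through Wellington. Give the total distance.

Routes from Rotorua to Nelson avoiding Wellington:
Rotorua -> Dunedin -> Nelson: 3 + 8 = 11
Rotorua -> Napier -> Dunedin -> Nelson: 4 + 8 + 8 = 20
Rotorua -> Napier -> Hamilton -> Dunedin -> Nelson: 4 + 8 + 9 + 8 = 29
Best route has total 11.

11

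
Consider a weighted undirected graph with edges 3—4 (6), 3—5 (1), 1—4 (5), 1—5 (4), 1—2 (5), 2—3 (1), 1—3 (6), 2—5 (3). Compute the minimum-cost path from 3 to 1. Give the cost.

5

A few of the 3→1 routes:
3→2→5→1: 1 + 3 + 4 = 8
3→1: 6
3→5→1: 1 + 4 = 5
3→2→1: 1 + 5 = 6
Best route has total 5.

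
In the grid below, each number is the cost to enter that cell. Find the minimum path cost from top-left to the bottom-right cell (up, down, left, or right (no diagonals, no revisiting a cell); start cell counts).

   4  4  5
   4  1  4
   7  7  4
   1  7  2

Take [0,0]→[0,1]→[1,1]→[1,2]→[2,2]→[3,2] for a total of 4 + 4 + 1 + 4 + 4 + 2 = 19.

19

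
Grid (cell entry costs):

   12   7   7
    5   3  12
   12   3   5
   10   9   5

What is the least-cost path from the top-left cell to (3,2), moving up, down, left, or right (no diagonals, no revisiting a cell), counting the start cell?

33

Best path: (0,0)→(1,0)→(1,1)→(2,1)→(2,2)→(3,2)
Cost: 12 + 5 + 3 + 3 + 5 + 5 = 33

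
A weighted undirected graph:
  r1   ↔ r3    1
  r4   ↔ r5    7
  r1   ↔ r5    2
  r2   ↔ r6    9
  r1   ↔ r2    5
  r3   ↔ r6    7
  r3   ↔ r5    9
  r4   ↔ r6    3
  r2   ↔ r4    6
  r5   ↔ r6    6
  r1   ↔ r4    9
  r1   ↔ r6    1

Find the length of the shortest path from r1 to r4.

A few of the r1→r4 routes:
r1→r3→r6→r4: 1 + 7 + 3 = 11
r1→r6→r4: 1 + 3 = 4
r1→r5→r4: 2 + 7 = 9
r1→r4: 9
r1→r5→r6→r4: 2 + 6 + 3 = 11
The minimum is 4.

4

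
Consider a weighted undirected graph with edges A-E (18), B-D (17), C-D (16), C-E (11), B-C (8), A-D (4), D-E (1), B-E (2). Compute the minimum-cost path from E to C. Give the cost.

10

A few of the E→C routes:
E-C: 11
E-D-C: 1 + 16 = 17
E-D-B-C: 1 + 17 + 8 = 26
E-B-D-C: 2 + 17 + 16 = 35
E-B-C: 2 + 8 = 10
The minimum is 10.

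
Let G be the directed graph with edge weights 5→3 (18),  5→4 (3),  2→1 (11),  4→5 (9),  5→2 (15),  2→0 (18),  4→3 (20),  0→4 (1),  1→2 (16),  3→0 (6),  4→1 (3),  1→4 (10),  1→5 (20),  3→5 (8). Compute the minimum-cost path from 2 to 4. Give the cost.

Candidate routes:
2-1-5-3-0-4: 11 + 20 + 18 + 6 + 1 = 56
2-1-4: 11 + 10 = 21
2-0-4: 18 + 1 = 19
2-1-5-4: 11 + 20 + 3 = 34
The minimum is 19.

19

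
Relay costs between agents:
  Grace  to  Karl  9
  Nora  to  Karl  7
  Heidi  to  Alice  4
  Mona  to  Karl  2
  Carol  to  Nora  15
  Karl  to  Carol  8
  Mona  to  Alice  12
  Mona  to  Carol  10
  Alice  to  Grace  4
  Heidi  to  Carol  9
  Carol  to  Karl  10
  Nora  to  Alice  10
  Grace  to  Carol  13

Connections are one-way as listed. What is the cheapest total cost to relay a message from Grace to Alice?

Candidate routes:
Grace → Carol → Nora → Alice: 13 + 15 + 10 = 38
Grace → Karl → Carol → Nora → Alice: 9 + 8 + 15 + 10 = 42
Best route has total 38.

38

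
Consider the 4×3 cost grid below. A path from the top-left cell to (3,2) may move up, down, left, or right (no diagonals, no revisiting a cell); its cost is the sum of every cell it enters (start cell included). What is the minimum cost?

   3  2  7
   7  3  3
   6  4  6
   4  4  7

23

Take r0c0 → r0c1 → r1c1 → r2c1 → r3c1 → r3c2 for a total of 3 + 2 + 3 + 4 + 4 + 7 = 23.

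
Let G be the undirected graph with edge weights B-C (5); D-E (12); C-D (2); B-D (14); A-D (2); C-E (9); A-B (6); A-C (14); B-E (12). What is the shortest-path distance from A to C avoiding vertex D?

11

Candidate routes:
A -> B -> E -> C: 6 + 12 + 9 = 27
A -> B -> C: 6 + 5 = 11
A -> C: 14
The minimum is 11.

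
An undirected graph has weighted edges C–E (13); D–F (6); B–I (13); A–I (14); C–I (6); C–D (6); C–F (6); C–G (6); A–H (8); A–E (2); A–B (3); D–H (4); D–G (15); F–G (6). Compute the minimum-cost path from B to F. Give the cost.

21

Some routes from B to F:
B→A→E→C→F: 3 + 2 + 13 + 6 = 24
B→I→C→F: 13 + 6 + 6 = 25
B→A→H→D→F: 3 + 8 + 4 + 6 = 21
Shortest: 21.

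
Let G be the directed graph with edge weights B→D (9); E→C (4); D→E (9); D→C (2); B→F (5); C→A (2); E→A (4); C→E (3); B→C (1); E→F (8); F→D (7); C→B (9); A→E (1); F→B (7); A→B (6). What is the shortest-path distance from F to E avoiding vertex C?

16

Candidate routes:
F -> D -> E: 7 + 9 = 16
F -> B -> D -> E: 7 + 9 + 9 = 25
Shortest: 16.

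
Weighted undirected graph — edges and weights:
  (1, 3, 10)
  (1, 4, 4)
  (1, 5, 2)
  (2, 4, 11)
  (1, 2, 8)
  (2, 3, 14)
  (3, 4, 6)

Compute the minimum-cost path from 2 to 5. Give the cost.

10

Some routes from 2 to 5:
2 → 3 → 1 → 5: 14 + 10 + 2 = 26
2 → 1 → 5: 8 + 2 = 10
2 → 3 → 4 → 1 → 5: 14 + 6 + 4 + 2 = 26
2 → 4 → 1 → 5: 11 + 4 + 2 = 17
The minimum is 10.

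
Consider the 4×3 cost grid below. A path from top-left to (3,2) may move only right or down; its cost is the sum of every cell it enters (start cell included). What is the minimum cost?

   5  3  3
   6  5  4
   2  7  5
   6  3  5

25

Cheapest: r0c0 → r0c1 → r0c2 → r1c2 → r2c2 → r3c2
  5 + 3 + 3 + 4 + 5 + 5 = 25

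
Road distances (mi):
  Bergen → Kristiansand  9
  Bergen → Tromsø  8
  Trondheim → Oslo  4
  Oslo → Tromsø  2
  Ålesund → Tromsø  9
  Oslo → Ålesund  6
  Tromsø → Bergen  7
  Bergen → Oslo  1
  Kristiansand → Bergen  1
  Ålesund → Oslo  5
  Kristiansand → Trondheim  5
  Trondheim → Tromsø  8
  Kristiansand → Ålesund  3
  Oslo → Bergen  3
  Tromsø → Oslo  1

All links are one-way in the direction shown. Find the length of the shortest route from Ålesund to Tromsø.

Candidate routes:
Ålesund -> Oslo -> Tromsø: 5 + 2 = 7
Ålesund -> Oslo -> Bergen -> Tromsø: 5 + 3 + 8 = 16
Ålesund -> Tromsø: 9
Ålesund -> Oslo -> Bergen -> Kristiansand -> Trondheim -> Tromsø: 5 + 3 + 9 + 5 + 8 = 30
Best route has total 7 mi.

7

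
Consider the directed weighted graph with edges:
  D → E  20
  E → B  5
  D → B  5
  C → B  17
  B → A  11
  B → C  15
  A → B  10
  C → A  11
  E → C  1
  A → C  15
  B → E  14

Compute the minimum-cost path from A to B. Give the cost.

10

Paths from A to B:
A → B: 10
A → C → B: 15 + 17 = 32
Best route has total 10.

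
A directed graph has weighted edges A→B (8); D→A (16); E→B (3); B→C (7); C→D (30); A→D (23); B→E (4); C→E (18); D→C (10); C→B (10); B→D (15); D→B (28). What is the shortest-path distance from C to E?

14

Paths from C to E:
C -> B -> E: 10 + 4 = 14
C -> D -> A -> B -> E: 30 + 16 + 8 + 4 = 58
C -> D -> B -> E: 30 + 28 + 4 = 62
C -> E: 18
Shortest: 14.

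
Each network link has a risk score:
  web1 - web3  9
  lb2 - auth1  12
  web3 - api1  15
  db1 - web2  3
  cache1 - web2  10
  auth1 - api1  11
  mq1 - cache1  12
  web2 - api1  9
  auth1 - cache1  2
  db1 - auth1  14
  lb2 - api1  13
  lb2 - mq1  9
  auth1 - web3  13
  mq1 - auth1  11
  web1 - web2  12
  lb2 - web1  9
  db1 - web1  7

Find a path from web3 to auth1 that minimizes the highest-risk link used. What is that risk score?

10

A few of the web3→auth1 routes:
web3 -> web1 -> db1 -> web2 -> cache1 -> auth1: max(9, 7, 3, 10, 2) = 10
web3 -> web1 -> lb2 -> mq1 -> auth1: max(9, 9, 9, 11) = 11
web3 -> web1 -> lb2 -> mq1 -> cache1 -> web2 -> api1 -> auth1: max(9, 9, 9, 12, 10, 9, 11) = 12
web3 -> web1 -> db1 -> web2 -> api1 -> auth1: max(9, 7, 3, 9, 11) = 11
web3 -> web1 -> lb2 -> mq1 -> cache1 -> auth1: max(9, 9, 9, 12, 2) = 12
The minimum achievable maximum is 10.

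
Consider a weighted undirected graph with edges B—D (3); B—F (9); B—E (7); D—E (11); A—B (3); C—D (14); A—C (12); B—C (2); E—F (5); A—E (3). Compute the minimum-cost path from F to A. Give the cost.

Some routes from F to A:
F -> E -> A: 5 + 3 = 8
F -> B -> C -> A: 9 + 2 + 12 = 23
F -> E -> B -> A: 5 + 7 + 3 = 15
F -> E -> D -> B -> A: 5 + 11 + 3 + 3 = 22
F -> B -> E -> A: 9 + 7 + 3 = 19
F -> B -> A: 9 + 3 = 12
Shortest: 8.

8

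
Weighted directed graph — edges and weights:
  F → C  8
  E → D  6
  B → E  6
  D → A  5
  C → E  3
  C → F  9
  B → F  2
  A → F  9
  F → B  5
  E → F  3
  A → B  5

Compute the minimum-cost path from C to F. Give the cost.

Comparing a few candidate routes:
C -> F: 9
C -> E -> F: 3 + 3 = 6
C -> E -> D -> A -> B -> F: 3 + 6 + 5 + 5 + 2 = 21
Best route has total 6.

6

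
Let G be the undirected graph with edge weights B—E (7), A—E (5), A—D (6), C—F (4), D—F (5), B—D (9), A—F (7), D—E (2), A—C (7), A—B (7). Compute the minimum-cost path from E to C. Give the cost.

11

Some routes from E to C:
E -> A -> F -> C: 5 + 7 + 4 = 16
E -> D -> A -> F -> C: 2 + 6 + 7 + 4 = 19
E -> D -> A -> C: 2 + 6 + 7 = 15
E -> A -> C: 5 + 7 = 12
E -> D -> F -> C: 2 + 5 + 4 = 11
Best route has total 11.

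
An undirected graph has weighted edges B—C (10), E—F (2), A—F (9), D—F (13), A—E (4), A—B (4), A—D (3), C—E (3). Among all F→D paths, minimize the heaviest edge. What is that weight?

Paths from F to D:
F → D: max(13) = 13
F → E → C → B → A → D: max(2, 3, 10, 4, 3) = 10
F → E → A → D: max(2, 4, 3) = 4
F → A → D: max(9, 3) = 9
Best route has worst link 4.

4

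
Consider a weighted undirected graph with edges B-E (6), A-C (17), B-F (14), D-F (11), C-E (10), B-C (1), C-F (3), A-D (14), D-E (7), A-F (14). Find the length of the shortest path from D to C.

Comparing a few candidate routes:
D-F-B-C: 11 + 14 + 1 = 26
D-A-F-C: 14 + 14 + 3 = 31
D-E-C: 7 + 10 = 17
D-F-C: 11 + 3 = 14
D-E-B-F-C: 7 + 6 + 14 + 3 = 30
D-E-B-C: 7 + 6 + 1 = 14
Shortest: 14.

14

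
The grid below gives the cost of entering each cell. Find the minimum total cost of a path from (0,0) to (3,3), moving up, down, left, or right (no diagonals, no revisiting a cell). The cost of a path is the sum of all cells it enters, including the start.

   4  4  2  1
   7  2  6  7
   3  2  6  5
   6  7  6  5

28

One optimal route is [0,0]→[0,1]→[0,2]→[0,3]→[1,3]→[2,3]→[3,3].
Its cost is 4 + 4 + 2 + 1 + 7 + 5 + 5 = 28.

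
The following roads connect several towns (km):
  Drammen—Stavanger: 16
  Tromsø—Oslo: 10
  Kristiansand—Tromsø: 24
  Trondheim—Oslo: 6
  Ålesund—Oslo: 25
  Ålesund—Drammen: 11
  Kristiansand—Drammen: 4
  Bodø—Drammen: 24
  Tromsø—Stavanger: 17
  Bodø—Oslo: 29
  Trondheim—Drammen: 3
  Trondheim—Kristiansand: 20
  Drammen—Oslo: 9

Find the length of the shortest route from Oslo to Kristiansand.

13

A few of the Oslo→Kristiansand routes:
Oslo-Trondheim-Drammen-Kristiansand: 6 + 3 + 4 = 13
Oslo-Drammen-Kristiansand: 9 + 4 = 13
Oslo-Trondheim-Kristiansand: 6 + 20 = 26
Shortest: 13 km.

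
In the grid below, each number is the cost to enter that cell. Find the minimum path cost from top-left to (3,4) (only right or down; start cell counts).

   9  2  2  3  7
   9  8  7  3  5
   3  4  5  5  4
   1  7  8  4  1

Path (0,0) -> (0,1) -> (0,2) -> (0,3) -> (1,3) -> (1,4) -> (2,4) -> (3,4): 9 + 2 + 2 + 3 + 3 + 5 + 4 + 1 = 29.
For comparison, the top-then-right route costs 33.

29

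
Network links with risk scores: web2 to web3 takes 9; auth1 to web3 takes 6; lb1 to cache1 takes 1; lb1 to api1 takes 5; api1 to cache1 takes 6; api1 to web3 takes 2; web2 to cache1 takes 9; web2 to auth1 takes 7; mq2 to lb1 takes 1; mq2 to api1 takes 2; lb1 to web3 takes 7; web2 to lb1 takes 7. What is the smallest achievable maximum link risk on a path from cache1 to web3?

Checking several routes:
cache1 → lb1 → api1 → web3: max(1, 5, 2) = 5
cache1 → api1 → lb1 → web3: max(6, 5, 7) = 7
cache1 → api1 → mq2 → lb1 → web3: max(6, 2, 1, 7) = 7
cache1 → api1 → web3: max(6, 2) = 6
cache1 → lb1 → mq2 → api1 → web3: max(1, 1, 2, 2) = 2
cache1 → api1 → mq2 → lb1 → web2 → auth1 → web3: max(6, 2, 1, 7, 7, 6) = 7
Best route has worst link 2.

2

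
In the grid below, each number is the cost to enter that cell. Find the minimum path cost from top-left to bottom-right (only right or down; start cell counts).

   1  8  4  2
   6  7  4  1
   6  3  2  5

Path (0,0) -> (0,1) -> (0,2) -> (0,3) -> (1,3) -> (2,3): 1 + 8 + 4 + 2 + 1 + 5 = 21.

21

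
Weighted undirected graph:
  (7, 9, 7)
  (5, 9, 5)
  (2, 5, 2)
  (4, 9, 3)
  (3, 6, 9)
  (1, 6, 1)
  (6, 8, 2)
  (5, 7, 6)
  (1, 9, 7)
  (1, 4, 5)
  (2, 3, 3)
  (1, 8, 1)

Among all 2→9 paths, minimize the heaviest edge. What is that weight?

5

Comparing a few candidate routes:
2 -> 3 -> 6 -> 8 -> 1 -> 4 -> 9: max(3, 9, 2, 1, 5, 3) = 9
2 -> 5 -> 7 -> 9: max(2, 6, 7) = 7
2 -> 3 -> 6 -> 8 -> 1 -> 9: max(3, 9, 2, 1, 7) = 9
2 -> 3 -> 6 -> 1 -> 4 -> 9: max(3, 9, 1, 5, 3) = 9
2 -> 5 -> 9: max(2, 5) = 5
Smallest bottleneck: 5.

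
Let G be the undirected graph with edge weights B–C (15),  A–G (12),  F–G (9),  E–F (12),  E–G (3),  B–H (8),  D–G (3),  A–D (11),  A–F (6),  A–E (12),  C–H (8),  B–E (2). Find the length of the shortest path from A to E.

Some routes from A to E:
A-G-F-E: 12 + 9 + 12 = 33
A-F-G-E: 6 + 9 + 3 = 18
A-E: 12
A-F-E: 6 + 12 = 18
A-G-E: 12 + 3 = 15
A-D-G-E: 11 + 3 + 3 = 17
The minimum is 12.

12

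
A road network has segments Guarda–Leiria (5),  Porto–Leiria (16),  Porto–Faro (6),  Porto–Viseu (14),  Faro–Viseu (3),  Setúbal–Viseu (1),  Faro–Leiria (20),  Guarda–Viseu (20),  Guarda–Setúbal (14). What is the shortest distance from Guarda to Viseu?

15

Paths from Guarda to Viseu:
Guarda→Leiria→Faro→Viseu: 5 + 20 + 3 = 28
Guarda→Leiria→Porto→Viseu: 5 + 16 + 14 = 35
Guarda→Leiria→Faro→Porto→Viseu: 5 + 20 + 6 + 14 = 45
Guarda→Leiria→Porto→Faro→Viseu: 5 + 16 + 6 + 3 = 30
Guarda→Setúbal→Viseu: 14 + 1 = 15
Guarda→Viseu: 20
The minimum is 15 km.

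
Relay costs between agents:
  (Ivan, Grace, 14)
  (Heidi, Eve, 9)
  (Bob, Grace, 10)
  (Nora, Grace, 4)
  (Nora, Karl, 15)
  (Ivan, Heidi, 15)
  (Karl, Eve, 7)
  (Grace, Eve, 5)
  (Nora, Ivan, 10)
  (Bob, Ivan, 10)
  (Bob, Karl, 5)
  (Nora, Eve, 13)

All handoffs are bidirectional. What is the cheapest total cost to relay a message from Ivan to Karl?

15

A few of the Ivan→Karl routes:
Ivan -> Nora -> Grace -> Eve -> Karl: 10 + 4 + 5 + 7 = 26
Ivan -> Grace -> Eve -> Karl: 14 + 5 + 7 = 26
Ivan -> Nora -> Karl: 10 + 15 = 25
Ivan -> Bob -> Karl: 10 + 5 = 15
Ivan -> Nora -> Grace -> Bob -> Karl: 10 + 4 + 10 + 5 = 29
The minimum is 15.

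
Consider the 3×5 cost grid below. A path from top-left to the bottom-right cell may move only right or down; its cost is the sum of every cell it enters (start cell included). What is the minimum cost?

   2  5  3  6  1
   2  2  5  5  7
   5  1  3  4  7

Best path: [0,0] → [1,0] → [1,1] → [2,1] → [2,2] → [2,3] → [2,4]
Cost: 2 + 2 + 2 + 1 + 3 + 4 + 7 = 21
For comparison, the top-then-right route costs 31.

21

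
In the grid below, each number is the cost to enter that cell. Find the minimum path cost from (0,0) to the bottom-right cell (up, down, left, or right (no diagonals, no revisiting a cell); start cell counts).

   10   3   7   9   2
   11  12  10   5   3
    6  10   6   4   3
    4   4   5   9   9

46

One optimal route is (0,0) -> (0,1) -> (0,2) -> (0,3) -> (0,4) -> (1,4) -> (2,4) -> (3,4).
Its cost is 10 + 3 + 7 + 9 + 2 + 3 + 3 + 9 = 46.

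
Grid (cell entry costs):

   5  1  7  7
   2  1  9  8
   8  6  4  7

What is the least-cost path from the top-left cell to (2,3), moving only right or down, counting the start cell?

Path (0,0) (0,1) (1,1) (2,1) (2,2) (2,3): 5 + 1 + 1 + 6 + 4 + 7 = 24.

24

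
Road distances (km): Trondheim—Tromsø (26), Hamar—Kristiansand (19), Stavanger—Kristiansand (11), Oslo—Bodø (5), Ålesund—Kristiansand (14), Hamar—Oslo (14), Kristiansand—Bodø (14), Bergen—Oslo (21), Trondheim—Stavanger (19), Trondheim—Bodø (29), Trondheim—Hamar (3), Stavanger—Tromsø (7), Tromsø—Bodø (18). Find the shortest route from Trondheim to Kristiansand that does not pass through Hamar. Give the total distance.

Routes from Trondheim to Kristiansand avoiding Hamar:
Trondheim-Tromsø-Bodø-Kristiansand: 26 + 18 + 14 = 58
Trondheim-Tromsø-Stavanger-Kristiansand: 26 + 7 + 11 = 44
Trondheim-Bodø-Tromsø-Stavanger-Kristiansand: 29 + 18 + 7 + 11 = 65
Trondheim-Bodø-Kristiansand: 29 + 14 = 43
Trondheim-Stavanger-Kristiansand: 19 + 11 = 30
Trondheim-Stavanger-Tromsø-Bodø-Kristiansand: 19 + 7 + 18 + 14 = 58
Best route has total 30 km.

30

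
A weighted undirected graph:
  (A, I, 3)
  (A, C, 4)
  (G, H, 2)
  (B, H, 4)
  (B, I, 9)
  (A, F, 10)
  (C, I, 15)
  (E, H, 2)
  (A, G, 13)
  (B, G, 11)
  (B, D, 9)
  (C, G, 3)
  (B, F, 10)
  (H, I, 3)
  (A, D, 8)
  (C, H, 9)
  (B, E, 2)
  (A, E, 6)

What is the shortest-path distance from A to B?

8

Some routes from A to B:
A - E - H - B: 6 + 2 + 4 = 12
A - I - H - E - B: 3 + 3 + 2 + 2 = 10
A - I - B: 3 + 9 = 12
A - I - H - B: 3 + 3 + 4 = 10
A - C - G - H - E - B: 4 + 3 + 2 + 2 + 2 = 13
A - E - B: 6 + 2 = 8
Best route has total 8.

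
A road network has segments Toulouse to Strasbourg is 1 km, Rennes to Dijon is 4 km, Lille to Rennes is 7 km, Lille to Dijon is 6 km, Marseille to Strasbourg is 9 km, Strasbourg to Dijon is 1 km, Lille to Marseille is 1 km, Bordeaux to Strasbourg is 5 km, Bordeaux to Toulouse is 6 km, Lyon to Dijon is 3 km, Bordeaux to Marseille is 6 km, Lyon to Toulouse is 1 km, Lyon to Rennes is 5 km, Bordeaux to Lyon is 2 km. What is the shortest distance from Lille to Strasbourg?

7

Checking several routes:
Lille-Marseille-Strasbourg: 1 + 9 = 10
Lille-Dijon-Strasbourg: 6 + 1 = 7
Lille-Dijon-Lyon-Toulouse-Strasbourg: 6 + 3 + 1 + 1 = 11
Lille-Marseille-Bordeaux-Lyon-Toulouse-Strasbourg: 1 + 6 + 2 + 1 + 1 = 11
Lille-Marseille-Bordeaux-Strasbourg: 1 + 6 + 5 = 12
Lille-Rennes-Dijon-Strasbourg: 7 + 4 + 1 = 12
Shortest: 7 km.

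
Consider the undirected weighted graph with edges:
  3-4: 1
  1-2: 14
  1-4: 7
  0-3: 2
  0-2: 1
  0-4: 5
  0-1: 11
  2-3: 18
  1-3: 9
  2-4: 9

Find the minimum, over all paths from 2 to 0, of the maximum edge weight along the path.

1

A few of the 2→0 routes:
2 → 4 → 0: max(9, 5) = 9
2 → 4 → 1 → 3 → 0: max(9, 7, 9, 2) = 9
2 → 4 → 3 → 0: max(9, 1, 2) = 9
2 → 0: max(1) = 1
Best route has worst link 1.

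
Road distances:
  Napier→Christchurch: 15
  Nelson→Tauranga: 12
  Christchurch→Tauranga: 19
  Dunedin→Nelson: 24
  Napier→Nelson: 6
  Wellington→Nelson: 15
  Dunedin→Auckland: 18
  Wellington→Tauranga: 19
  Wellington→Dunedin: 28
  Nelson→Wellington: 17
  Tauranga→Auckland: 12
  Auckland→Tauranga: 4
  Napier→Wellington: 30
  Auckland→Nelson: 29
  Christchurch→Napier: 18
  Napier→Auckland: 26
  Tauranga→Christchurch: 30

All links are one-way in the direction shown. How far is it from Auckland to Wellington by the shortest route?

Candidate routes:
Auckland - Nelson - Wellington: 29 + 17 = 46
Auckland - Nelson - Tauranga - Christchurch - Napier - Wellington: 29 + 12 + 30 + 18 + 30 = 119
Auckland - Tauranga - Christchurch - Napier - Wellington: 4 + 30 + 18 + 30 = 82
Auckland - Tauranga - Christchurch - Napier - Nelson - Wellington: 4 + 30 + 18 + 6 + 17 = 75
Best route has total 46.

46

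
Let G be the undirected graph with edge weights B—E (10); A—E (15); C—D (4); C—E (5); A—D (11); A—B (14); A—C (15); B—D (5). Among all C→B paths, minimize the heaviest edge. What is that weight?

Comparing a few candidate routes:
C→D→A→B: max(4, 11, 14) = 14
C→E→B: max(5, 10) = 10
C→A→D→B: max(15, 11, 5) = 15
C→D→B: max(4, 5) = 5
The minimum achievable maximum is 5.

5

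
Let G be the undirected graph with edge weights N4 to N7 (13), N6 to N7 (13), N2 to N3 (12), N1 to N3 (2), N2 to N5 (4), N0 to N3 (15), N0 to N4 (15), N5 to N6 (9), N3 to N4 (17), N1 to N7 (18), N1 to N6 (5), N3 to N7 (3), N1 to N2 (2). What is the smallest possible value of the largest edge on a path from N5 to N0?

15

A few of the N5→N0 routes:
N5→N6→N7→N4→N0: max(9, 13, 13, 15) = 15
N5→N6→N7→N3→N0: max(9, 13, 3, 15) = 15
N5→N6→N1→N3→N7→N4→N0: max(9, 5, 2, 3, 13, 15) = 15
The minimum achievable maximum is 15.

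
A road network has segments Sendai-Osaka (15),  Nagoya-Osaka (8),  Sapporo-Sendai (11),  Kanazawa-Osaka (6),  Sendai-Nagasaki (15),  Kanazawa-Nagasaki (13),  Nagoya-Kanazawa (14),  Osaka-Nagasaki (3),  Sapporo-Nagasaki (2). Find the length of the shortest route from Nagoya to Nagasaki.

11

A few of the Nagoya→Nagasaki routes:
Nagoya→Osaka→Nagasaki: 8 + 3 = 11
Nagoya→Kanazawa→Osaka→Nagasaki: 14 + 6 + 3 = 23
Nagoya→Osaka→Kanazawa→Nagasaki: 8 + 6 + 13 = 27
Nagoya→Kanazawa→Nagasaki: 14 + 13 = 27
Nagoya→Osaka→Sendai→Sapporo→Nagasaki: 8 + 15 + 11 + 2 = 36
The minimum is 11 km.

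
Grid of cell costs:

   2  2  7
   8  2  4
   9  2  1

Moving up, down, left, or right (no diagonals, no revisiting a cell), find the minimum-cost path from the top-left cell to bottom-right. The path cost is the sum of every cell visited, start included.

9

Cheapest: [0,0]→[0,1]→[1,1]→[2,1]→[2,2]
  2 + 2 + 2 + 2 + 1 = 9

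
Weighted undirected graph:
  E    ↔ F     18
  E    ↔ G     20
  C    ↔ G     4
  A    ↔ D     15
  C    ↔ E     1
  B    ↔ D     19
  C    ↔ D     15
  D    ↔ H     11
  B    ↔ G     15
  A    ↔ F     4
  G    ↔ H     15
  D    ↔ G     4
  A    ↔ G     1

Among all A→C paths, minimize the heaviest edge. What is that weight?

Comparing a few candidate routes:
A→G→H→D→C: max(1, 15, 11, 15) = 15
A→G→C: max(1, 4) = 4
A→D→G→C: max(15, 4, 4) = 15
A→G→D→C: max(1, 4, 15) = 15
A→D→C: max(15, 15) = 15
A→D→H→G→C: max(15, 11, 15, 4) = 15
Best route has worst link 4.

4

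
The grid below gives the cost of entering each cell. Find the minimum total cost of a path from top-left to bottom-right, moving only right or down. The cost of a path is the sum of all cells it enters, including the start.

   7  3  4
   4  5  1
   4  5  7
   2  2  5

Best path: r0c0 r1c0 r2c0 r3c0 r3c1 r3c2
Cost: 7 + 4 + 4 + 2 + 2 + 5 = 24
(Top row then right column would cost 27.)

24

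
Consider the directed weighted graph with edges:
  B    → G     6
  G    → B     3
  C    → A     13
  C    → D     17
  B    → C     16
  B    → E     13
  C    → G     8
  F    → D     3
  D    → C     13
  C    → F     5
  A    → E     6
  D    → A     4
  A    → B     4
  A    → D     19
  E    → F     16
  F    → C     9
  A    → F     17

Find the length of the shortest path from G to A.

31

A few of the G→A routes:
G→B→E→F→D→A: 3 + 13 + 16 + 3 + 4 = 39
G→B→C→A: 3 + 16 + 13 = 32
G→B→C→D→A: 3 + 16 + 17 + 4 = 40
G→B→C→F→D→A: 3 + 16 + 5 + 3 + 4 = 31
The minimum is 31.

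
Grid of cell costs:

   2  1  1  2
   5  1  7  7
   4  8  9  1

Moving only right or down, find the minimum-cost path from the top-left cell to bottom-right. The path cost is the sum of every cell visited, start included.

Cheapest: [0,0]→[0,1]→[0,2]→[0,3]→[1,3]→[2,3]
  2 + 1 + 1 + 2 + 7 + 1 = 14

14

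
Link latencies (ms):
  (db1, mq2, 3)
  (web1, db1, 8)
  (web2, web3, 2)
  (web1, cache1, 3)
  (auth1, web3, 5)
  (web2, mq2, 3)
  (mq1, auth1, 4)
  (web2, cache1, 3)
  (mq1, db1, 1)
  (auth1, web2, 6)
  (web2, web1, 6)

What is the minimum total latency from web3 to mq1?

Some routes from web3 to mq1:
web3-auth1-mq1: 5 + 4 = 9
web3-web2-mq2-db1-mq1: 2 + 3 + 3 + 1 = 9
web3-web2-cache1-web1-db1-mq1: 2 + 3 + 3 + 8 + 1 = 17
web3-web2-web1-db1-mq1: 2 + 6 + 8 + 1 = 17
web3-web2-auth1-mq1: 2 + 6 + 4 = 12
Shortest: 9 ms.

9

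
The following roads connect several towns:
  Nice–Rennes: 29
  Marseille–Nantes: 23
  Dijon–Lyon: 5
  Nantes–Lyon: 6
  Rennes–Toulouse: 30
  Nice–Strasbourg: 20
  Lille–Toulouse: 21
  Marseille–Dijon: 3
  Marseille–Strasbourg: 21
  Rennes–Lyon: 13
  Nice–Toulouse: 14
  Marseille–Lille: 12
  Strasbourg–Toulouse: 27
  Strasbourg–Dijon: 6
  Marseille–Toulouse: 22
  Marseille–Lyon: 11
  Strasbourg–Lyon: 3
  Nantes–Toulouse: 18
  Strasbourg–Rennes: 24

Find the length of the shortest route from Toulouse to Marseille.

22

Checking several routes:
Toulouse → Lille → Marseille: 21 + 12 = 33
Toulouse → Nantes → Lyon → Dijon → Marseille: 18 + 6 + 5 + 3 = 32
Toulouse → Marseille: 22
Best route has total 22.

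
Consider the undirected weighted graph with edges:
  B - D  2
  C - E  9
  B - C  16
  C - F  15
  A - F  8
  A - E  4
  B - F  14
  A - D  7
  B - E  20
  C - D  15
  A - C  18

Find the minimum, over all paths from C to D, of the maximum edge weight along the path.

A few of the C→D routes:
C - E - A - F - B - D: max(9, 4, 8, 14, 2) = 14
C - D: max(15) = 15
C - E - A - D: max(9, 4, 7) = 9
Smallest bottleneck: 9.

9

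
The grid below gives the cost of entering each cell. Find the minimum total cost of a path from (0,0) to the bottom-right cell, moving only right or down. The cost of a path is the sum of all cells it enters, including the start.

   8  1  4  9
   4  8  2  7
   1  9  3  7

25

Best path: [0,0] [0,1] [0,2] [1,2] [2,2] [2,3]
Cost: 8 + 1 + 4 + 2 + 3 + 7 = 25
(Top row then right column would cost 36.)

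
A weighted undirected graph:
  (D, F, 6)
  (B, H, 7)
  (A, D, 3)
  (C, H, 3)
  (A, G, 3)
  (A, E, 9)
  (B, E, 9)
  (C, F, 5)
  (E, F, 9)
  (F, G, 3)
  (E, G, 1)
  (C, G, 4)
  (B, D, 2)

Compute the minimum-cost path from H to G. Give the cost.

7

Comparing a few candidate routes:
H - C - G: 3 + 4 = 7
H - B - D - F - G: 7 + 2 + 6 + 3 = 18
H - B - D - A - G: 7 + 2 + 3 + 3 = 15
H - B - E - G: 7 + 9 + 1 = 17
H - C - F - G: 3 + 5 + 3 = 11
H - C - F - E - G: 3 + 5 + 9 + 1 = 18
Shortest: 7.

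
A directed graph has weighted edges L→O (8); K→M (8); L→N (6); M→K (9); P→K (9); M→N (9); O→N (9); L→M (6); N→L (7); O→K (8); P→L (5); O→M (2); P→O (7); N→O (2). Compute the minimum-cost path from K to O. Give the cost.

19

Routes from K to O:
K - M - N - L - O: 8 + 9 + 7 + 8 = 32
K - M - N - O: 8 + 9 + 2 = 19
Best route has total 19.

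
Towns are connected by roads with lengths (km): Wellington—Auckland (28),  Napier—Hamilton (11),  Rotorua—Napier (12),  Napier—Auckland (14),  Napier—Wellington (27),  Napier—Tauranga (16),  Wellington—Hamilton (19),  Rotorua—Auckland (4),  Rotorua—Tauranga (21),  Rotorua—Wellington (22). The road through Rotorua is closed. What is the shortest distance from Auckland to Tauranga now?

30

Candidate routes:
Auckland → Napier → Tauranga: 14 + 16 = 30
Auckland → Wellington → Napier → Tauranga: 28 + 27 + 16 = 71
Auckland → Wellington → Hamilton → Napier → Tauranga: 28 + 19 + 11 + 16 = 74
Best route has total 30 km.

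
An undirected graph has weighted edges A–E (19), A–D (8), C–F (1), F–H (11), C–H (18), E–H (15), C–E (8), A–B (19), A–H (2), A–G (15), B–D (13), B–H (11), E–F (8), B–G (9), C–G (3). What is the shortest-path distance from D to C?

22

Comparing a few candidate routes:
D-A-H-F-C: 8 + 2 + 11 + 1 = 22
D-A-H-C: 8 + 2 + 18 = 28
D-A-H-B-G-C: 8 + 2 + 11 + 9 + 3 = 33
D-B-G-C: 13 + 9 + 3 = 25
D-A-G-C: 8 + 15 + 3 = 26
Best route has total 22.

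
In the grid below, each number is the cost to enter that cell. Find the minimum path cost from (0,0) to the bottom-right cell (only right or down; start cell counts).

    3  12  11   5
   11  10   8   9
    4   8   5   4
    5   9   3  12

Path [0,0]→[1,0]→[2,0]→[2,1]→[2,2]→[3,2]→[3,3]: 3 + 11 + 4 + 8 + 5 + 3 + 12 = 46.
For comparison, the top-then-right route costs 56.

46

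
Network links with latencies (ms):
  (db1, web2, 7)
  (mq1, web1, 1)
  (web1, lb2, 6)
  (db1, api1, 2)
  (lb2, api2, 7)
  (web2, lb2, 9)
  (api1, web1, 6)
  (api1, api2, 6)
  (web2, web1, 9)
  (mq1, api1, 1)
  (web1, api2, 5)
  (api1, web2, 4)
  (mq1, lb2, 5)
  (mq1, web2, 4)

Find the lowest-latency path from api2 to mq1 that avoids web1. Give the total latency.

7

A few of the api2→mq1 routes:
api2 -> api1 -> web2 -> mq1: 6 + 4 + 4 = 14
api2 -> lb2 -> web2 -> api1 -> mq1: 7 + 9 + 4 + 1 = 21
api2 -> api1 -> mq1: 6 + 1 = 7
api2 -> api1 -> db1 -> web2 -> mq1: 6 + 2 + 7 + 4 = 19
api2 -> lb2 -> mq1: 7 + 5 = 12
api2 -> lb2 -> web2 -> mq1: 7 + 9 + 4 = 20
The minimum is 7 ms.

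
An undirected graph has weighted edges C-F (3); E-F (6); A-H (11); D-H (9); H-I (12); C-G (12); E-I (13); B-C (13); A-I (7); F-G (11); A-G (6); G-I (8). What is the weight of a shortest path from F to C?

3

Routes from F to C:
F→G→C: 11 + 12 = 23
F→E→I→A→G→C: 6 + 13 + 7 + 6 + 12 = 44
F→E→I→G→C: 6 + 13 + 8 + 12 = 39
F→C: 3
F→E→I→H→A→G→C: 6 + 13 + 12 + 11 + 6 + 12 = 60
Shortest: 3.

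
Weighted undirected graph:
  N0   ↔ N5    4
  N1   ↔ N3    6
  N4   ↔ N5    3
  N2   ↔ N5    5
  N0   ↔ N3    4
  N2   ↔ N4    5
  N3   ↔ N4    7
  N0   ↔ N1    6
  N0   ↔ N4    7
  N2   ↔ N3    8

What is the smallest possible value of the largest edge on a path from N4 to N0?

4

Checking several routes:
N4-N0: max(7) = 7
N4-N2-N3-N1-N0: max(5, 8, 6, 6) = 8
N4-N3-N0: max(7, 4) = 7
N4-N5-N0: max(3, 4) = 4
N4-N3-N1-N0: max(7, 6, 6) = 7
N4-N2-N5-N0: max(5, 5, 4) = 5
The minimum achievable maximum is 4.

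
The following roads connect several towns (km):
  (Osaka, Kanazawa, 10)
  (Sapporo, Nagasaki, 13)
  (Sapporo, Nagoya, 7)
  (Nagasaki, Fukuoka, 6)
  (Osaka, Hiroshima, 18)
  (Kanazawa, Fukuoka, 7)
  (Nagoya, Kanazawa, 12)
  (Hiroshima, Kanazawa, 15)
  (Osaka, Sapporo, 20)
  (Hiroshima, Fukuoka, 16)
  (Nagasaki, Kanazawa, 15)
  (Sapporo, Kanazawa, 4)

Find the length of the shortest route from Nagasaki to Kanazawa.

13

Some routes from Nagasaki to Kanazawa:
Nagasaki - Sapporo - Nagoya - Kanazawa: 13 + 7 + 12 = 32
Nagasaki - Sapporo - Kanazawa: 13 + 4 = 17
Nagasaki - Kanazawa: 15
Nagasaki - Fukuoka - Kanazawa: 6 + 7 = 13
Best route has total 13 km.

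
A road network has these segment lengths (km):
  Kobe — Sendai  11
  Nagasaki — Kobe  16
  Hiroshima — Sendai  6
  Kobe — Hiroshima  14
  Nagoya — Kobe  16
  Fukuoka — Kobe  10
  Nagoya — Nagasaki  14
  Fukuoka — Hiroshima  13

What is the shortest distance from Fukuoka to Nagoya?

Candidate routes:
Fukuoka - Hiroshima - Sendai - Kobe - Nagasaki - Nagoya: 13 + 6 + 11 + 16 + 14 = 60
Fukuoka - Hiroshima - Sendai - Kobe - Nagoya: 13 + 6 + 11 + 16 = 46
Fukuoka - Hiroshima - Kobe - Nagoya: 13 + 14 + 16 = 43
Fukuoka - Kobe - Nagoya: 10 + 16 = 26
Fukuoka - Hiroshima - Kobe - Nagasaki - Nagoya: 13 + 14 + 16 + 14 = 57
Fukuoka - Kobe - Nagasaki - Nagoya: 10 + 16 + 14 = 40
Shortest: 26 km.

26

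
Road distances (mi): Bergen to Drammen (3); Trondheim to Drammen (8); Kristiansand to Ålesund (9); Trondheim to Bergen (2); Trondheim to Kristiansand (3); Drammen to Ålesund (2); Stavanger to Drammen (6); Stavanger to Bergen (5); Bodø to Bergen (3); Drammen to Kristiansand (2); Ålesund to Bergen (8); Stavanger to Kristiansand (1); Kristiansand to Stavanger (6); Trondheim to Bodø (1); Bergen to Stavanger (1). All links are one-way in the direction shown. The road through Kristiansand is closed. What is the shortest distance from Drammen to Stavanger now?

11

Candidate routes:
Drammen→Ålesund→Bergen→Stavanger: 2 + 8 + 1 = 11
The minimum is 11 mi.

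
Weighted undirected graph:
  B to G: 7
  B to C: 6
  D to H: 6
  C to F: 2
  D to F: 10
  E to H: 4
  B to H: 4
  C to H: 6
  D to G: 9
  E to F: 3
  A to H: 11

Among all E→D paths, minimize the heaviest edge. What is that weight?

6

Checking several routes:
E -> F -> C -> B -> H -> D: max(3, 2, 6, 4, 6) = 6
E -> F -> C -> B -> G -> D: max(3, 2, 6, 7, 9) = 9
E -> H -> D: max(4, 6) = 6
E -> F -> C -> H -> B -> G -> D: max(3, 2, 6, 4, 7, 9) = 9
E -> F -> C -> H -> D: max(3, 2, 6, 6) = 6
Best route has worst link 6.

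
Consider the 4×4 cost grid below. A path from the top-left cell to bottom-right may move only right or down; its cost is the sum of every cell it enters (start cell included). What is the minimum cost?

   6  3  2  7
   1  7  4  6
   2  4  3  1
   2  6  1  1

Best path: r0c0 -> r1c0 -> r2c0 -> r2c1 -> r2c2 -> r2c3 -> r3c3
Cost: 6 + 1 + 2 + 4 + 3 + 1 + 1 = 18
For comparison, the top-then-right route costs 26.

18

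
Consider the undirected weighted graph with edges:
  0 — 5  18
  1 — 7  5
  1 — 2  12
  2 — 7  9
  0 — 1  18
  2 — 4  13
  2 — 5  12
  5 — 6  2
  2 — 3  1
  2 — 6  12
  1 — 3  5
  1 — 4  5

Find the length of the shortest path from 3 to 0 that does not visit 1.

Paths from 3 to 0 avoiding 1:
3→2→5→0: 1 + 12 + 18 = 31
3→2→6→5→0: 1 + 12 + 2 + 18 = 33
The minimum is 31.

31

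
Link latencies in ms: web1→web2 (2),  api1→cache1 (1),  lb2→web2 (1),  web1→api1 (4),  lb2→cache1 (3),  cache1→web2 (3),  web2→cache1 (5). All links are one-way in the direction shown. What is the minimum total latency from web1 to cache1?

Candidate routes:
web1 → web2 → cache1: 2 + 5 = 7
web1 → api1 → cache1: 4 + 1 = 5
Best route has total 5 ms.

5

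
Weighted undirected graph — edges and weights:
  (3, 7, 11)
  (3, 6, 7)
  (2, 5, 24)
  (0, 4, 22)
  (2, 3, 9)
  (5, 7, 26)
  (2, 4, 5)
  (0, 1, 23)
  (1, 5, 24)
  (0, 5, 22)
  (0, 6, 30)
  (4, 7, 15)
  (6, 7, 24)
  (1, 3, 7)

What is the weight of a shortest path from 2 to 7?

Comparing a few candidate routes:
2 -> 3 -> 6 -> 7: 9 + 7 + 24 = 40
2 -> 5 -> 1 -> 3 -> 7: 24 + 24 + 7 + 11 = 66
2 -> 4 -> 7: 5 + 15 = 20
2 -> 3 -> 7: 9 + 11 = 20
2 -> 5 -> 7: 24 + 26 = 50
The minimum is 20.

20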